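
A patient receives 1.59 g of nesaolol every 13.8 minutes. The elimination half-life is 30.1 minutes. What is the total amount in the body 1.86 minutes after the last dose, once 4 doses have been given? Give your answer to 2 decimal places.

4.03 g

The 4 doses were given 43.26, 29.46, 15.66, 1.86 minutes ago.
Total = 1.59·(1/2)^(43.26/30.1) + 1.59·(1/2)^(29.46/30.1) + 1.59·(1/2)^(15.66/30.1) + 1.59·(1/2)^(1.86/30.1)
      = 0.58716 + 0.8068 + 1.1086 + 1.5233 ≈ 4.0259 g.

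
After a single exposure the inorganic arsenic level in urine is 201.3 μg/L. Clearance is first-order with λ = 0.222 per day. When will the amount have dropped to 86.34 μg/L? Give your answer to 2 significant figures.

3.8 days

t½ = ln 2 / λ = 0.69315 / 0.222 ≈ 3.1223 days.
Fraction remaining = 86.34/201.3 ≈ 0.42891.
n = log₂(201.3/86.34) = ln(2.3315)/ln 2 ≈ 1.2212 half-lives.
t = n × t½ = 1.2212 × 3.1223 ≈ 3.8131 days.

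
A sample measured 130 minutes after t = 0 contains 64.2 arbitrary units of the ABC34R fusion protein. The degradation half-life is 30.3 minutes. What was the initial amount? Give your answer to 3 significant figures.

1260 arbitrary units

Number of half-lives elapsed: n = 130/30.3 ≈ 4.2904.
A₀ = A × 2^n = 64.2 × 2^4.2904 = 64.2 × 19.568 ≈ 1256.3 arbitrary units.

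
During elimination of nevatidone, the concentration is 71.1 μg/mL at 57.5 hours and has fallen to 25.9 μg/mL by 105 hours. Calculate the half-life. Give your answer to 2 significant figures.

33 hours

Over Δt = 105 − 57.5 = 47.5 hours, the level fell by a factor of 71.1/25.9 ≈ 2.7452.
n = log₂(2.7452) ≈ 1.4569 half-lives, so t½ = 47.5/1.4569 ≈ 32.604 hours.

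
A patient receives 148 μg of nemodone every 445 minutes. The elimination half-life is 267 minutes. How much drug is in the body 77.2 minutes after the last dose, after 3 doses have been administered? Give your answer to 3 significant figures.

The 3 doses were given 967.2, 522.2, 77.2 minutes ago.
Total = 148·(1/2)^(967.2/267) + 148·(1/2)^(522.2/267) + 148·(1/2)^(77.2/267)
      = 12.017 + 38.151 + 121.12 ≈ 171.29 μg.

171 μg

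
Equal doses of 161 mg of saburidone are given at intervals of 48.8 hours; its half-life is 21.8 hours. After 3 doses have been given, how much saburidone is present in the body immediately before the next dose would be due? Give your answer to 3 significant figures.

The 3 doses were given 146.4, 97.6, 48.8 hours ago.
Total = 161·(1/2)^(146.4/21.8) + 161·(1/2)^(97.6/21.8) + 161·(1/2)^(48.8/21.8)
      = 1.5319 + 7.2293 + 34.116 ≈ 42.877 mg.

42.9 mg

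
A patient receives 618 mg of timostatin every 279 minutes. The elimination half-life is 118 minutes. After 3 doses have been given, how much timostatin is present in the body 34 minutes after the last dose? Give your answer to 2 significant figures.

620 mg

The 3 doses were given 592, 313, 34 minutes ago.
Total = 618·(1/2)^(592/118) + 618·(1/2)^(313/118) + 618·(1/2)^(34/118)
      = 19.087 + 98.286 + 506.12 ≈ 623.49 mg.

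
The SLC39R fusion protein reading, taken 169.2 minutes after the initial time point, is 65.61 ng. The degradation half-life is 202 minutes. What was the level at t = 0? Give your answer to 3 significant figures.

117 ng

Number of half-lives elapsed: n = 169.2/202 ≈ 0.83762.
A₀ = A × 2^n = 65.61 × 2^0.83762 = 65.61 × 1.7871 ≈ 117.25 ng.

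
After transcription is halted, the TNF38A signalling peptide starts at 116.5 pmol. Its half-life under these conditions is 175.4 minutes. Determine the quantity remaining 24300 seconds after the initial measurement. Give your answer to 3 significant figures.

Convert the elapsed time: 24300 seconds = 405 minutes.
Number of half-lives: n = 405/175.4 ≈ 2.309.
Remaining = 116.5 × (1/2)^2.309 = 116.5 × 0.2018 ≈ 23.51 pmol.

23.5 pmol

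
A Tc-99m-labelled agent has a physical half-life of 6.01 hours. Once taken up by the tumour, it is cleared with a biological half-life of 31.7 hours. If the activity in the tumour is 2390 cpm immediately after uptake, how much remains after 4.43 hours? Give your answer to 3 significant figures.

1300 cpm

1/t_eff = 1/t_phys + 1/t_biol = 1/6.01 + 1/31.7 = 0.19794 per hour.
t_eff = 6.01 × 31.7 / (6.01 + 31.7) ≈ 5.0522 hours.
Remaining = 2390 × (1/2)^(4.43/5.0522) = 2390 × (1/2)^0.87685 ≈ 1301.5 cpm.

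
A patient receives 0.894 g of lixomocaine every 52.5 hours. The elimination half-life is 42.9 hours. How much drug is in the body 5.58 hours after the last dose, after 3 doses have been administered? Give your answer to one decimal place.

1.3 g

The 3 doses were given 110.58, 58.08, 5.58 hours ago.
Total = 0.894·(1/2)^(110.58/42.9) + 0.894·(1/2)^(58.08/42.9) + 0.894·(1/2)^(5.58/42.9)
      = 0.14976 + 0.34978 + 0.81693 ≈ 1.3165 g.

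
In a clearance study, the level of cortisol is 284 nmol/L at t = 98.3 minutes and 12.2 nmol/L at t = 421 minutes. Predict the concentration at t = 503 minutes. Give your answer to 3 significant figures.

5.48 nmol/L

Over Δt = 421 − 98.3 = 322.7 minutes, the level fell by a factor of 284/12.2 ≈ 23.279.
n = log₂(23.279) ≈ 4.5409 half-lives, so t½ = 322.7/4.5409 ≈ 71.065 minutes.
From t = 421 to t = 503: 12.2 × (1/2)^((503−421)/71.065) ≈ 5.4829 nmol/L.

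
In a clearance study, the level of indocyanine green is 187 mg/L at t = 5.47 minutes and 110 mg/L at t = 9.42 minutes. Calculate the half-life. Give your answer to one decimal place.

Over Δt = 9.42 − 5.47 = 3.95 minutes, the level fell by a factor of 187/110 ≈ 1.7.
n = log₂(1.7) ≈ 0.76553 half-lives, so t½ = 3.95/0.76553 ≈ 5.1598 minutes.

5.2 minutes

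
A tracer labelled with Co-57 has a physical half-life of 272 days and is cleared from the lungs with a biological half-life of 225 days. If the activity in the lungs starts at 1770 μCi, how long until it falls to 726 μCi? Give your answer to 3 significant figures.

1/t_eff = 1/t_phys + 1/t_biol = 1/272 + 1/225 = 0.0081209 per day.
t_eff = 272 × 225 / (272 + 225) ≈ 123.14 days.
n = log₂(1770/726) ≈ 1.2857; t = 1.2857 × 123.14 ≈ 158.32 days.

158 days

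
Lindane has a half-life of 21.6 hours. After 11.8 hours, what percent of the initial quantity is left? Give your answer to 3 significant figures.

68.5%

n = 11.8/21.6 ≈ 0.5463 half-lives.
Fraction remaining = (1/2)^0.5463 ≈ 0.68478, i.e. 68.478%.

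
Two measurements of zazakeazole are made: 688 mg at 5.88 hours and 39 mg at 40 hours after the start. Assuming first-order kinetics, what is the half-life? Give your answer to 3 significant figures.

8.24 hours

Over Δt = 40 − 5.88 = 34.12 hours, the level fell by a factor of 688/39 ≈ 17.641.
n = log₂(17.641) ≈ 4.1409 half-lives, so t½ = 34.12/4.1409 ≈ 8.2398 hours.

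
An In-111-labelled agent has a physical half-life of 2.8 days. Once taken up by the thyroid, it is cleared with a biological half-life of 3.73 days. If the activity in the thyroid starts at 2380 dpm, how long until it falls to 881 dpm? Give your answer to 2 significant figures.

2.3 days

1/t_eff = 1/t_phys + 1/t_biol = 1/2.8 + 1/3.73 = 0.62524 per day.
t_eff = 2.8 × 3.73 / (2.8 + 3.73) ≈ 1.5994 days.
n = log₂(2380/881) ≈ 1.4337; t = 1.4337 × 1.5994 ≈ 2.2931 days.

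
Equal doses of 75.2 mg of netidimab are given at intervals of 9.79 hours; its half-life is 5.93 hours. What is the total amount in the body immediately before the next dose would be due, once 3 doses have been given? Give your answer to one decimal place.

34.0 mg

The 3 doses were given 29.37, 19.58, 9.79 hours ago.
Total = 75.2·(1/2)^(29.37/5.93) + 75.2·(1/2)^(19.58/5.93) + 75.2·(1/2)^(9.79/5.93)
      = 2.4282 + 7.6254 + 23.946 ≈ 34 mg.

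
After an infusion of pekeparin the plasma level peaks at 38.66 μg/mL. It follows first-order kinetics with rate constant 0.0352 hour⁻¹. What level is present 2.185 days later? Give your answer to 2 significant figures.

t½ = ln 2 / λ = 0.69315 / 0.0352 ≈ 19.692 hours.
Convert the elapsed time: 2.185 days = 52.44 hours.
Number of half-lives: n = 52.44/19.692 ≈ 2.6631.
Remaining = 38.66 × (1/2)^2.6631 = 38.66 × 0.15789 ≈ 6.1038 μg/mL.

6.1 μg/mL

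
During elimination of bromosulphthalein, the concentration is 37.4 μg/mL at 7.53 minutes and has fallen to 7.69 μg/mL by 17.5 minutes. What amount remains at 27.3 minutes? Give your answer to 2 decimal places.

Over Δt = 17.5 − 7.53 = 9.97 minutes, the level fell by a factor of 37.4/7.69 ≈ 4.8635.
n = log₂(4.8635) ≈ 2.282 half-lives, so t½ = 9.97/2.282 ≈ 4.369 minutes.
From t = 17.5 to t = 27.3: 7.69 × (1/2)^((27.3−17.5)/4.369) ≈ 1.6244 μg/mL.

1.62 μg/mL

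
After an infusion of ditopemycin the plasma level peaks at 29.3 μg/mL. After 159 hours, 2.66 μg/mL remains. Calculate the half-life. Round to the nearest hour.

A/A₀ = 2.66/29.3 ≈ 0.090785.
n = log₂(11.015) ≈ 3.4614 half-lives elapsed in 159 hours.
t½ = 159/3.4614 ≈ 45.935 hours.

46 hours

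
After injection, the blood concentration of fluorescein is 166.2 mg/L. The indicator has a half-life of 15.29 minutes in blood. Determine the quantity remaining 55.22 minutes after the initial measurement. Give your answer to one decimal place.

Number of half-lives: n = 55.22/15.29 ≈ 3.6115.
Remaining = 166.2 × (1/2)^3.6115 = 166.2 × 0.081814 ≈ 13.597 mg/L.

13.6 mg/L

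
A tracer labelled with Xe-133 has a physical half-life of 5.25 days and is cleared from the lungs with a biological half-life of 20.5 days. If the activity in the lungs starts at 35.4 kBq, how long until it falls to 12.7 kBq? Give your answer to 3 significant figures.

6.18 days

1/t_eff = 1/t_phys + 1/t_biol = 1/5.25 + 1/20.5 = 0.23926 per day.
t_eff = 5.25 × 20.5 / (5.25 + 20.5) ≈ 4.1796 days.
n = log₂(35.4/12.7) ≈ 1.4789; t = 1.4789 × 4.1796 ≈ 6.1813 days.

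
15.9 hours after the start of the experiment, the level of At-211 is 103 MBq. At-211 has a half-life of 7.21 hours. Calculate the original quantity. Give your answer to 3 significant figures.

Number of half-lives elapsed: n = 15.9/7.21 ≈ 2.2053.
A₀ = A × 2^n = 103 × 2^2.2053 = 103 × 4.6116 ≈ 475 MBq.

475 MBq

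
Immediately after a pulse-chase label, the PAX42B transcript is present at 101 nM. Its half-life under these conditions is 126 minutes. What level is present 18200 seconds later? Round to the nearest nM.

Convert the elapsed time: 18200 seconds = 303.333 minutes.
Number of half-lives: n = 303.333/126 ≈ 2.4074.
Remaining = 101 × (1/2)^2.4074 = 101 × 0.18849 ≈ 19.038 nM.

19 nM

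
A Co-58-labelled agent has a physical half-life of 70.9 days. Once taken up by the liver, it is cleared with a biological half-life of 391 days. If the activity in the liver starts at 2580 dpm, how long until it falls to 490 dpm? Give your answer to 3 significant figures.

1/t_eff = 1/t_phys + 1/t_biol = 1/70.9 + 1/391 = 0.016662 per day.
t_eff = 70.9 × 391 / (70.9 + 391) ≈ 60.017 days.
n = log₂(2580/490) ≈ 2.3965; t = 2.3965 × 60.017 ≈ 143.83 days.

144 days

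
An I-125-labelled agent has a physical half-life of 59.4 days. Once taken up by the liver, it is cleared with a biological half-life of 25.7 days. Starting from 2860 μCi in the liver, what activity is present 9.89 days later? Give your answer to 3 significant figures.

1950 μCi

1/t_eff = 1/t_phys + 1/t_biol = 1/59.4 + 1/25.7 = 0.055746 per day.
t_eff = 59.4 × 25.7 / (59.4 + 25.7) ≈ 17.939 days.
Remaining = 2860 × (1/2)^(9.89/17.939) = 2860 × (1/2)^0.55132 ≈ 1951.6 μCi.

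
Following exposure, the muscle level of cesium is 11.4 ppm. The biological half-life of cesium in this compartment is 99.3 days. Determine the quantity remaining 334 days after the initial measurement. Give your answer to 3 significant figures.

Number of half-lives: n = 334/99.3 ≈ 3.3635.
Remaining = 11.4 × (1/2)^3.3635 = 11.4 × 0.097157 ≈ 1.1076 ppm.

1.11 ppm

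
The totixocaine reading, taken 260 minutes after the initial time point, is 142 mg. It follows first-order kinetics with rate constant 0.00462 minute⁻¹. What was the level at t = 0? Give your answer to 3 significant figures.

472 mg

t½ = ln 2 / λ = 0.69315 / 0.00462 ≈ 150.03 minutes.
Number of half-lives elapsed: n = 260/150.03 ≈ 1.733.
A₀ = A × 2^n = 142 × 2^1.733 = 142 × 3.3241 ≈ 472.02 mg.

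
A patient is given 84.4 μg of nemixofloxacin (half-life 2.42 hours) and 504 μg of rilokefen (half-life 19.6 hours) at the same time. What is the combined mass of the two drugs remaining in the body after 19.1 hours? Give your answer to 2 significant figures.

260 μg

nemixofloxacin: 84.4 × (1/2)^(19.1/2.42) = 84.4 × (1/2)^7.8926 ≈ 0.35518 μg.
rilokefen: 504 × (1/2)^(19.1/19.6) = 504 × (1/2)^0.97449 ≈ 256.5 μg.
Total = 0.35518 + 256.5 ≈ 256.85 μg.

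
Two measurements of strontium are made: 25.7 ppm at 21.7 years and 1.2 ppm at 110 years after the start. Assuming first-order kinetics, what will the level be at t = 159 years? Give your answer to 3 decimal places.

Over Δt = 110 − 21.7 = 88.3 years, the level fell by a factor of 25.7/1.2 ≈ 21.417.
n = log₂(21.417) ≈ 4.4207 half-lives, so t½ = 88.3/4.4207 ≈ 19.974 years.
From t = 110 to t = 159: 1.2 × (1/2)^((159−110)/19.974) ≈ 0.21914 ppm.

0.219 ppm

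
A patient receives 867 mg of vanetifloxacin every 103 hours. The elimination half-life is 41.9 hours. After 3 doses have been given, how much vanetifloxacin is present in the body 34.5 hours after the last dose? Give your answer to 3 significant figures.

The 3 doses were given 240.5, 137.5, 34.5 hours ago.
Total = 867·(1/2)^(240.5/41.9) + 867·(1/2)^(137.5/41.9) + 867·(1/2)^(34.5/41.9)
      = 16.224 + 89.156 + 489.95 ≈ 595.33 mg.

595 mg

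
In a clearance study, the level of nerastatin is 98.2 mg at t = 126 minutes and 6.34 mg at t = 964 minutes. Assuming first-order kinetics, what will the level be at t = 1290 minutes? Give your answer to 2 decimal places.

Over Δt = 964 − 126 = 838 minutes, the level fell by a factor of 98.2/6.34 ≈ 15.489.
n = log₂(15.489) ≈ 3.9532 half-lives, so t½ = 838/3.9532 ≈ 211.98 minutes.
From t = 964 to t = 1290: 6.34 × (1/2)^((1290−964)/211.98) ≈ 2.1835 mg.

2.18 mg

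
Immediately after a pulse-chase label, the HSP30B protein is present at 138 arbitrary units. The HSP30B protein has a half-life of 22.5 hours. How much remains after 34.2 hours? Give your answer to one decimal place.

Number of half-lives: n = 34.2/22.5 ≈ 1.52.
Remaining = 138 × (1/2)^1.52 = 138 × 0.34869 ≈ 48.119 arbitrary units.

48.1 arbitrary units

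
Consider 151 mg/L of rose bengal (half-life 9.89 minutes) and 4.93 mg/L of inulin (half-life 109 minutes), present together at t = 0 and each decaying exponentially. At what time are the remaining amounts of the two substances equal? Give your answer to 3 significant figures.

Set 151·(1/2)^(t/9.89) = 4.93·(1/2)^(t/109).
Taking log₂: log₂(151/4.93) = t·(1/9.89 − 1/109).
log₂(30.629) = 4.9368; 1/9.89 − 1/109 = 0.091938.
t = 4.9368 / 0.091938 ≈ 53.697 minutes.

53.7 minutes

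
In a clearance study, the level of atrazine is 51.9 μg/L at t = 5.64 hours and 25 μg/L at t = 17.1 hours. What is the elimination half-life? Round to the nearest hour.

11 hours

Over Δt = 17.1 − 5.64 = 11.46 hours, the level fell by a factor of 51.9/25 ≈ 2.076.
n = log₂(2.076) ≈ 1.0538 half-lives, so t½ = 11.46/1.0538 ≈ 10.875 hours.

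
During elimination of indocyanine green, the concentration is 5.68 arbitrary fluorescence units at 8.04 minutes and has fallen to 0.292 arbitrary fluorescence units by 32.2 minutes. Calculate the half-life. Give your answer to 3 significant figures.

Over Δt = 32.2 − 8.04 = 24.16 minutes, the level fell by a factor of 5.68/0.292 ≈ 19.452.
n = log₂(19.452) ≈ 4.2819 half-lives, so t½ = 24.16/4.2819 ≈ 5.6424 minutes.

5.64 minutes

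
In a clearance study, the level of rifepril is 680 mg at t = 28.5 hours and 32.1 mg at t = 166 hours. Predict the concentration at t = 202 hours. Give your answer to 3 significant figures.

Over Δt = 166 − 28.5 = 137.5 hours, the level fell by a factor of 680/32.1 ≈ 21.184.
n = log₂(21.184) ≈ 4.4049 half-lives, so t½ = 137.5/4.4049 ≈ 31.215 hours.
From t = 166 to t = 202: 32.1 × (1/2)^((202−166)/31.215) ≈ 14.432 mg.

14.4 mg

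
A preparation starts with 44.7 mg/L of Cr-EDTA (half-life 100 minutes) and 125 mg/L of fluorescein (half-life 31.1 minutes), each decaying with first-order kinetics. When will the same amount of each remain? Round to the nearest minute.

Set 44.7·(1/2)^(t/100) = 125·(1/2)^(t/31.1).
Taking log₂: log₂(44.7/125) = t·(1/100 − 1/31.1).
log₂(0.3576) = -1.4836; 1/100 − 1/31.1 = -0.022154.
t = -1.4836 / -0.022154 ≈ 66.966 minutes.

67 minutes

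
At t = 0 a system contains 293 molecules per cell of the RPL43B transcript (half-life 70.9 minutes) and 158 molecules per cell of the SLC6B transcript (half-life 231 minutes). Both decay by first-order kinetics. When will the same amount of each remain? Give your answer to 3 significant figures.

91.1 minutes

Set 293·(1/2)^(t/70.9) = 158·(1/2)^(t/231).
Taking log₂: log₂(293/158) = t·(1/70.9 − 1/231).
log₂(1.8544) = 0.89098; 1/70.9 − 1/231 = 0.0097754.
t = 0.89098 / 0.0097754 ≈ 91.145 minutes.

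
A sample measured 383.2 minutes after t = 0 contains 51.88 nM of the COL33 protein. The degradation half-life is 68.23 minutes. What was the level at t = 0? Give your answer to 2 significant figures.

Number of half-lives elapsed: n = 383.2/68.23 ≈ 5.6163.
A₀ = A × 2^n = 51.88 × 2^5.6163 = 51.88 × 49.054 ≈ 2544.9 nM.

2500 nM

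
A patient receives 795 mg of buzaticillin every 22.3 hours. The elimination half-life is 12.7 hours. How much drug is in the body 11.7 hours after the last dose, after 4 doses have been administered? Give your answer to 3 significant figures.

592 mg

The 4 doses were given 78.6, 56.3, 34, 11.7 hours ago.
Total = 795·(1/2)^(78.6/12.7) + 795·(1/2)^(56.3/12.7) + 795·(1/2)^(34/12.7) + 795·(1/2)^(11.7/12.7)
      = 10.897 + 36.803 + 124.3 + 419.8 ≈ 591.79 mg.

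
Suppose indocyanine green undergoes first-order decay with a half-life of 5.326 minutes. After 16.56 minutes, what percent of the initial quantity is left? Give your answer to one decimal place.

11.6%

n = 16.56/5.326 ≈ 3.1093 half-lives.
Fraction remaining = (1/2)^3.1093 ≈ 0.11588, i.e. 11.588%.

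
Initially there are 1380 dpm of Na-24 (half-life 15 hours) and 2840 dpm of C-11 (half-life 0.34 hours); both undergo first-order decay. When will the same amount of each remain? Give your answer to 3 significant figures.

Set 1380·(1/2)^(t/15) = 2840·(1/2)^(t/0.34).
Taking log₂: log₂(1380/2840) = t·(1/15 − 1/0.34).
log₂(0.48592) = -1.0412; 1/15 − 1/0.34 = -2.8745.
t = -1.0412 / -2.8745 ≈ 0.36223 hours.

0.362 hours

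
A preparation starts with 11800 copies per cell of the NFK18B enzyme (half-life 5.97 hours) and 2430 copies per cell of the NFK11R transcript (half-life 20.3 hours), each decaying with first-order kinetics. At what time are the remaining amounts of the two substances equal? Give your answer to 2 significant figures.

19 hours

Set 11800·(1/2)^(t/5.97) = 2430·(1/2)^(t/20.3).
Taking log₂: log₂(11800/2430) = t·(1/5.97 − 1/20.3).
log₂(4.856) = 2.2798; 1/5.97 − 1/20.3 = 0.11824.
t = 2.2798 / 0.11824 ≈ 19.28 hours.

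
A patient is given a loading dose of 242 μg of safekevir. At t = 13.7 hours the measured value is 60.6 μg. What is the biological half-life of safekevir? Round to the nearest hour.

7 hours

A/A₀ = 60.6/242 ≈ 0.25041.
n = log₂(3.9934) ≈ 1.9976 half-lives elapsed in 13.7 hours.
t½ = 13.7/1.9976 ≈ 6.8582 hours.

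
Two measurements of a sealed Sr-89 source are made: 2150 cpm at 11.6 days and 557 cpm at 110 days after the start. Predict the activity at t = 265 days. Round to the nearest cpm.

66 cpm

Over Δt = 110 − 11.6 = 98.4 days, the level fell by a factor of 2150/557 ≈ 3.86.
n = log₂(3.86) ≈ 1.9486 half-lives, so t½ = 98.4/1.9486 ≈ 50.498 days.
From t = 110 to t = 265: 557 × (1/2)^((265−110)/50.498) ≈ 66.354 cpm.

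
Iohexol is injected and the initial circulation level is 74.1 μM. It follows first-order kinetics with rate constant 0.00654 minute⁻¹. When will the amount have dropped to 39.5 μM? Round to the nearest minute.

96 minutes

t½ = ln 2 / λ = 0.69315 / 0.00654 ≈ 105.99 minutes.
Fraction remaining = 39.5/74.1 ≈ 0.53306.
n = log₂(74.1/39.5) = ln(1.8759)/ln 2 ≈ 0.90762 half-lives.
t = n × t½ = 0.90762 × 105.99 ≈ 96.195 minutes.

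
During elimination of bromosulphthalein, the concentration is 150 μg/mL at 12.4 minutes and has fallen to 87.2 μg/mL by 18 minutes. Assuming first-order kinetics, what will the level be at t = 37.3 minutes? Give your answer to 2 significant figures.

13 μg/mL

Over Δt = 18 − 12.4 = 5.6 minutes, the level fell by a factor of 150/87.2 ≈ 1.7202.
n = log₂(1.7202) ≈ 0.78256 half-lives, so t½ = 5.6/0.78256 ≈ 7.156 minutes.
From t = 18 to t = 37.3: 87.2 × (1/2)^((37.3−18)/7.156) ≈ 13.447 μg/mL.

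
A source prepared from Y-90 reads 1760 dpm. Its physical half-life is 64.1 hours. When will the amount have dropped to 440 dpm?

128.2 hours

440/1760 = 1/4, so 2 half-lives have elapsed.
t = 2 × 64.1 = 128.2 hours.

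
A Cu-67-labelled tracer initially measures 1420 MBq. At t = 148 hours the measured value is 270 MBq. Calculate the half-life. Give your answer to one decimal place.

61.8 hours

A/A₀ = 270/1420 ≈ 0.19014.
n = log₂(5.2593) ≈ 2.3949 half-lives elapsed in 148 hours.
t½ = 148/2.3949 ≈ 61.799 hours.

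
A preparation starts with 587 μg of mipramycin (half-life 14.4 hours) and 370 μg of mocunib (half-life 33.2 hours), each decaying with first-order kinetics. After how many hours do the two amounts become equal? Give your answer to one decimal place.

16.9 hours

Set 587·(1/2)^(t/14.4) = 370·(1/2)^(t/33.2).
Taking log₂: log₂(587/370) = t·(1/14.4 − 1/33.2).
log₂(1.5865) = 0.66584; 1/14.4 − 1/33.2 = 0.039324.
t = 0.66584 / 0.039324 ≈ 16.932 hours.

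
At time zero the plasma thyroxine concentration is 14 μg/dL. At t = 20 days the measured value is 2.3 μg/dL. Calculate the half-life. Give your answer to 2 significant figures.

7.7 days

A/A₀ = 2.3/14 ≈ 0.16429.
n = log₂(6.087) ≈ 2.6057 half-lives elapsed in 20 days.
t½ = 20/2.6057 ≈ 7.6754 days.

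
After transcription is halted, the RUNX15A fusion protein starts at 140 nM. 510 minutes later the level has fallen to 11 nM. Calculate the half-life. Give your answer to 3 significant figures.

139 minutes

A/A₀ = 11/140 ≈ 0.078571.
n = log₂(12.727) ≈ 3.6699 half-lives elapsed in 510 minutes.
t½ = 510/3.6699 ≈ 138.97 minutes.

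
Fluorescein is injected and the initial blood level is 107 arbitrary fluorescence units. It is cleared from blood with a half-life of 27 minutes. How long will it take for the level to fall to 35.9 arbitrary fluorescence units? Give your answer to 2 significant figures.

Fraction remaining = 35.9/107 ≈ 0.33551.
n = log₂(107/35.9) = ln(2.9805)/ln 2 ≈ 1.5756 half-lives.
t = n × t½ = 1.5756 × 27 ≈ 42.54 minutes.

43 minutes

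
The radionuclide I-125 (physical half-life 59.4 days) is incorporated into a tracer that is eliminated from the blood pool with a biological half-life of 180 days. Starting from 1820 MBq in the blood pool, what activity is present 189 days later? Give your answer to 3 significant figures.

96.9 MBq

1/t_eff = 1/t_phys + 1/t_biol = 1/59.4 + 1/180 = 0.022391 per day.
t_eff = 59.4 × 180 / (59.4 + 180) ≈ 44.662 days.
Remaining = 1820 × (1/2)^(189/44.662) = 1820 × (1/2)^4.2318 ≈ 96.865 MBq.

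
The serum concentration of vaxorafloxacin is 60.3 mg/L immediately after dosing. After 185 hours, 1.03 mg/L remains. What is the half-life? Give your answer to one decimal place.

A/A₀ = 1.03/60.3 ≈ 0.017081.
n = log₂(58.544) ≈ 5.8714 half-lives elapsed in 185 hours.
t½ = 185/5.8714 ≈ 31.508 hours.

31.5 hours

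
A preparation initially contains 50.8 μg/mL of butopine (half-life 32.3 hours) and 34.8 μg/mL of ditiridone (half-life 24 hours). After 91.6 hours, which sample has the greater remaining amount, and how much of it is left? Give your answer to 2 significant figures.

butopine, 7.1 μg/mL

butopine: 50.8 × (1/2)^2.8359 ≈ 7.1149 μg/mL.
ditiridone: 34.8 × (1/2)^3.8167 ≈ 2.4697 μg/mL.
Butopine has more remaining, at ≈ 7.1149 μg/mL.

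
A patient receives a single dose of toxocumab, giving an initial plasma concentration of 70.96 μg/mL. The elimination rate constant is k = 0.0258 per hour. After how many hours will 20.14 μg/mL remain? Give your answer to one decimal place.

t½ = ln 2 / k = 0.69315 / 0.0258 ≈ 26.866 hours.
Fraction remaining = 20.14/70.96 ≈ 0.28382.
n = log₂(70.96/20.14) = ln(3.5233)/ln 2 ≈ 1.8169 half-lives.
t = n × t½ = 1.8169 × 26.866 ≈ 48.814 hours.

48.8 hours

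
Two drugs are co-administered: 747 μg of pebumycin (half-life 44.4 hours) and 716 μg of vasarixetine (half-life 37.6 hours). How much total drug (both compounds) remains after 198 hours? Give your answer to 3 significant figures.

52.6 μg

pebumycin: 747 × (1/2)^(198/44.4) = 747 × (1/2)^4.4595 ≈ 33.954 μg.
vasarixetine: 716 × (1/2)^(198/37.6) = 716 × (1/2)^5.266 ≈ 18.608 μg.
Total = 33.954 + 18.608 ≈ 52.562 μg.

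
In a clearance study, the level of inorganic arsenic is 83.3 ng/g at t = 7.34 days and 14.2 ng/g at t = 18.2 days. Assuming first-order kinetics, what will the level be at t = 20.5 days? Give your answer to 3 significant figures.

9.76 ng/g

Over Δt = 18.2 − 7.34 = 10.86 days, the level fell by a factor of 83.3/14.2 ≈ 5.8662.
n = log₂(5.8662) ≈ 2.5524 half-lives, so t½ = 10.86/2.5524 ≈ 4.2548 days.
From t = 18.2 to t = 20.5: 14.2 × (1/2)^((20.5−18.2)/4.2548) ≈ 9.7625 ng/g.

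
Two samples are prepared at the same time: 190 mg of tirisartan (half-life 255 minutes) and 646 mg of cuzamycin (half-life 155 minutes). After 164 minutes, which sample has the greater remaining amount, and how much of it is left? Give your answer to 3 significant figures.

tirisartan: 190 × (1/2)^0.64314 ≈ 121.66 mg.
cuzamycin: 646 × (1/2)^1.0581 ≈ 310.26 mg.
Cuzamycin has more remaining, at ≈ 310.26 mg.

cuzamycin, 310 mg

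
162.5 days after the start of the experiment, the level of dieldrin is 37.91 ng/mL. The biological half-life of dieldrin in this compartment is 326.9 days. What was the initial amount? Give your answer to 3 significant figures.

Number of half-lives elapsed: n = 162.5/326.9 ≈ 0.49709.
A₀ = A × 2^n = 37.91 × 2^0.49709 = 37.91 × 1.4114 ≈ 53.505 ng/mL.

53.5 ng/mL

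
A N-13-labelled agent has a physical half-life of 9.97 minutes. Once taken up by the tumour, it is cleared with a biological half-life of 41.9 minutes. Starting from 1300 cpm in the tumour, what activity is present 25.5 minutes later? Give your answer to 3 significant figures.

1/t_eff = 1/t_phys + 1/t_biol = 1/9.97 + 1/41.9 = 0.12417 per minute.
t_eff = 9.97 × 41.9 / (9.97 + 41.9) ≈ 8.0537 minutes.
Remaining = 1300 × (1/2)^(25.5/8.0537) = 1300 × (1/2)^3.1663 ≈ 144.81 cpm.

145 cpm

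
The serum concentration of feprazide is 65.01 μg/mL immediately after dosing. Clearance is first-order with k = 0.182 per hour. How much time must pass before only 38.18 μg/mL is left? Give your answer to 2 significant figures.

t½ = ln 2 / k = 0.69315 / 0.182 ≈ 3.8085 hours.
Fraction remaining = 38.18/65.01 ≈ 0.58729.
n = log₂(65.01/38.18) = ln(1.7027)/ln 2 ≈ 0.76784 half-lives.
t = n × t½ = 0.76784 × 3.8085 ≈ 2.9243 hours.

2.9 hours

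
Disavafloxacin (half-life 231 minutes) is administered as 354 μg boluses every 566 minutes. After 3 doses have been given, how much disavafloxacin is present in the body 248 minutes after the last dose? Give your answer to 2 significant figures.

The 3 doses were given 1380, 814, 248 minutes ago.
Total = 354·(1/2)^(1380/231) + 354·(1/2)^(814/231) + 354·(1/2)^(248/231)
      = 5.6317 + 30.777 + 168.2 ≈ 204.61 μg.

200 μg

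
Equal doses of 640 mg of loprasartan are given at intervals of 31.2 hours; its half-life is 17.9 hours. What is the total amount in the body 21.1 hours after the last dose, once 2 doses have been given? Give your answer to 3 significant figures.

367 mg

The 2 doses were given 52.3, 21.1 hours ago.
Total = 640·(1/2)^(52.3/17.9) + 640·(1/2)^(21.1/17.9)
      = 84.457 + 282.71 ≈ 367.16 mg.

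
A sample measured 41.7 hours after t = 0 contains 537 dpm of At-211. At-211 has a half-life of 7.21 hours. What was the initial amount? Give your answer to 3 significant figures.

Number of half-lives elapsed: n = 41.7/7.21 ≈ 5.7836.
A₀ = A × 2^n = 537 × 2^5.7836 = 537 × 55.087 ≈ 29582 dpm.

29600 dpm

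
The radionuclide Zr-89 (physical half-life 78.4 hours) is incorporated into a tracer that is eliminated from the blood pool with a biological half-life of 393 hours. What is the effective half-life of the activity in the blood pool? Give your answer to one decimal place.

65.4 hours

1/t_eff = 1/t_phys + 1/t_biol = 1/78.4 + 1/393 = 0.0153 per hour.
t_eff = 78.4 × 393 / (78.4 + 393) ≈ 65.361 hours.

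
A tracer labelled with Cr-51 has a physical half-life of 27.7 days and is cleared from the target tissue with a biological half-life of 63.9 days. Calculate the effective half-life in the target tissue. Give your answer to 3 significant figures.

19.3 days

1/t_eff = 1/t_phys + 1/t_biol = 1/27.7 + 1/63.9 = 0.051751 per day.
t_eff = 27.7 × 63.9 / (27.7 + 63.9) ≈ 19.323 days.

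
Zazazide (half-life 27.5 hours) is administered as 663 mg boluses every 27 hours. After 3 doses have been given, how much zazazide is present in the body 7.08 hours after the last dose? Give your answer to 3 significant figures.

978 mg

The 3 doses were given 61.08, 34.08, 7.08 hours ago.
Total = 663·(1/2)^(61.08/27.5) + 663·(1/2)^(34.08/27.5) + 663·(1/2)^(7.08/27.5)
      = 142.2 + 280.84 + 554.64 ≈ 977.68 mg.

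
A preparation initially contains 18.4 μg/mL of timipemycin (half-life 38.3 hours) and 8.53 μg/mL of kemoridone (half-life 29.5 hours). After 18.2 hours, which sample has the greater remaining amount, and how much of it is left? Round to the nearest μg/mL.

timipemycin, 13 μg/mL

timipemycin: 18.4 × (1/2)^0.4752 ≈ 13.236 μg/mL.
kemoridone: 8.53 × (1/2)^0.61695 ≈ 5.562 μg/mL.
Timipemycin has more remaining, at ≈ 13.236 μg/mL.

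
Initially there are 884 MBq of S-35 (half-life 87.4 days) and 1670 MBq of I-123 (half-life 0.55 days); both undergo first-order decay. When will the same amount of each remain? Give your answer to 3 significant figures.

Set 884·(1/2)^(t/87.4) = 1670·(1/2)^(t/0.55).
Taking log₂: log₂(884/1670) = t·(1/87.4 − 1/0.55).
log₂(0.52934) = -0.91773; 1/87.4 − 1/0.55 = -1.8067.
t = -0.91773 / -1.8067 ≈ 0.50795 days.

0.508 days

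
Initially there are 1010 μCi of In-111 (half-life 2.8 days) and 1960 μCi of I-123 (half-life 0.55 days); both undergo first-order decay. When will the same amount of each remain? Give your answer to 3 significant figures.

0.655 days

Set 1010·(1/2)^(t/2.8) = 1960·(1/2)^(t/0.55).
Taking log₂: log₂(1010/1960) = t·(1/2.8 − 1/0.55).
log₂(0.51531) = -0.9565; 1/2.8 − 1/0.55 = -1.461.
t = -0.9565 / -1.461 ≈ 0.65467 days.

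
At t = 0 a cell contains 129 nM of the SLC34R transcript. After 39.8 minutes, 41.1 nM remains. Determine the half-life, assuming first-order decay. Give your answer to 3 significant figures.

A/A₀ = 41.1/129 ≈ 0.3186.
n = log₂(3.1387) ≈ 1.6502 half-lives elapsed in 39.8 minutes.
t½ = 39.8/1.6502 ≈ 24.119 minutes.

24.1 minutes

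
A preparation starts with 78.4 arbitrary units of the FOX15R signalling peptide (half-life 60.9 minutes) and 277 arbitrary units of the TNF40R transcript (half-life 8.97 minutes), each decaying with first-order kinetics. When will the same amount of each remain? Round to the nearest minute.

19 minutes

Set 78.4·(1/2)^(t/60.9) = 277·(1/2)^(t/8.97).
Taking log₂: log₂(78.4/277) = t·(1/60.9 − 1/8.97).
log₂(0.28303) = -1.821; 1/60.9 − 1/8.97 = -0.095062.
t = -1.821 / -0.095062 ≈ 19.155 minutes.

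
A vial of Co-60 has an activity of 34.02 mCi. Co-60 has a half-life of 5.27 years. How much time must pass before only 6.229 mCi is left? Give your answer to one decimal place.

Fraction remaining = 6.229/34.02 ≈ 0.1831.
n = log₂(34.02/6.229) = ln(5.4616)/ln 2 ≈ 2.4493 half-lives.
t = n × t½ = 2.4493 × 5.27 ≈ 12.908 years.

12.9 years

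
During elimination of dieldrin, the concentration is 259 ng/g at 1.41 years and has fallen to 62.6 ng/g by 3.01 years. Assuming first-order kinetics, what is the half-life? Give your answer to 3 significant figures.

0.781 years

Over Δt = 3.01 − 1.41 = 1.6 years, the level fell by a factor of 259/62.6 ≈ 4.1374.
n = log₂(4.1374) ≈ 2.0487 half-lives, so t½ = 1.6/2.0487 ≈ 0.78098 years.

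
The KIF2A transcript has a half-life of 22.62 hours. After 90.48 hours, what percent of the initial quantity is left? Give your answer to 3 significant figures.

6.25%

n = 90.48/22.62 ≈ 4 half-lives.
Fraction remaining = (1/2)^4 ≈ 0.0625, i.e. 6.25%.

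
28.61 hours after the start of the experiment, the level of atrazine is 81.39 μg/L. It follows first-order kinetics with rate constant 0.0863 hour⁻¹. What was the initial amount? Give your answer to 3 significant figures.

961 μg/L

t½ = ln 2 / k = 0.69315 / 0.0863 ≈ 8.0318 hours.
Number of half-lives elapsed: n = 28.61/8.0318 ≈ 3.5621.
A₀ = A × 2^n = 81.39 × 2^3.5621 = 81.39 × 11.811 ≈ 961.31 μg/L.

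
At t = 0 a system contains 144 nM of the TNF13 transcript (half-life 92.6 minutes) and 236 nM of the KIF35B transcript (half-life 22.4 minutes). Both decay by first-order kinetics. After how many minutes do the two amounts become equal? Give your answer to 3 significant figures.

21.1 minutes

Set 144·(1/2)^(t/92.6) = 236·(1/2)^(t/22.4).
Taking log₂: log₂(144/236) = t·(1/92.6 − 1/22.4).
log₂(0.61017) = -0.71272; 1/92.6 − 1/22.4 = -0.033844.
t = -0.71272 / -0.033844 ≈ 21.059 minutes.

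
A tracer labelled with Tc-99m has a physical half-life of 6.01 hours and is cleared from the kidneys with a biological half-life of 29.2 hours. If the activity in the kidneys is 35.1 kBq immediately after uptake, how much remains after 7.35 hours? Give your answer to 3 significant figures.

12.6 kBq

1/t_eff = 1/t_phys + 1/t_biol = 1/6.01 + 1/29.2 = 0.20064 per hour.
t_eff = 6.01 × 29.2 / (6.01 + 29.2) ≈ 4.9842 hours.
Remaining = 35.1 × (1/2)^(7.35/4.9842) = 35.1 × (1/2)^1.4747 ≈ 12.629 kBq.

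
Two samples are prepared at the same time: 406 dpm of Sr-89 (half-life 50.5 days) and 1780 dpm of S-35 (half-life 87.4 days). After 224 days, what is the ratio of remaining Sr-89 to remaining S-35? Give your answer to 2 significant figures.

Sr-89: 406 × (1/2)^(224/50.5) = 406 × (1/2)^4.4356 ≈ 18.761 dpm.
S-35: 1780 × (1/2)^(224/87.4) = 1780 × (1/2)^2.5629 ≈ 301.23 dpm.
Ratio ≈ 18.761 / 301.23 ≈ 0.062282.

0.062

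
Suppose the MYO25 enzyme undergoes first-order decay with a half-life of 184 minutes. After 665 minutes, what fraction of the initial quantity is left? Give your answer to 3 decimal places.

n = 665/184 ≈ 3.6141 half-lives.
Fraction remaining = (1/2)^3.6141 ≈ 0.081665.

0.082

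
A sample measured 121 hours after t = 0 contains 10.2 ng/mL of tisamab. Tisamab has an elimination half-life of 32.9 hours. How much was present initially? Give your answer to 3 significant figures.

131 ng/mL

Number of half-lives elapsed: n = 121/32.9 ≈ 3.6778.
A₀ = A × 2^n = 10.2 × 2^3.6778 = 10.2 × 12.798 ≈ 130.54 ng/mL.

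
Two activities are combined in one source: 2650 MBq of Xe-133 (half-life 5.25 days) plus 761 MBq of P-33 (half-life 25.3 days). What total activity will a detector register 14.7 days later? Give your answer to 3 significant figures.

889 MBq

Xe-133: 2650 × (1/2)^(14.7/5.25) = 2650 × (1/2)^2.8 ≈ 380.51 MBq.
P-33: 761 × (1/2)^(14.7/25.3) = 761 × (1/2)^0.58103 ≈ 508.72 MBq.
Total = 380.51 + 508.72 ≈ 889.23 MBq.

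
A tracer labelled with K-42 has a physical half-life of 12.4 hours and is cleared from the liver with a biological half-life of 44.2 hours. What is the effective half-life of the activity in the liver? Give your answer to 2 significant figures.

9.7 hours

1/t_eff = 1/t_phys + 1/t_biol = 1/12.4 + 1/44.2 = 0.10327 per hour.
t_eff = 12.4 × 44.2 / (12.4 + 44.2) ≈ 9.6834 hours.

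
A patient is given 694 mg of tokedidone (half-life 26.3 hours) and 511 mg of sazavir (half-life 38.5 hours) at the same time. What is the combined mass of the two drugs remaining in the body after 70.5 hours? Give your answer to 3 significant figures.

tokedidone: 694 × (1/2)^(70.5/26.3) = 694 × (1/2)^2.6806 ≈ 108.25 mg.
sazavir: 511 × (1/2)^(70.5/38.5) = 511 × (1/2)^1.8312 ≈ 143.61 mg.
Total = 108.25 + 143.61 ≈ 251.86 mg.

252 mg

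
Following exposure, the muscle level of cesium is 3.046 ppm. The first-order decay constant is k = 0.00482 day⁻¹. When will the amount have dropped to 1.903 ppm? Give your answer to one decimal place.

t½ = ln 2 / k = 0.69315 / 0.00482 ≈ 143.81 days.
Fraction remaining = 1.903/3.046 ≈ 0.62475.
n = log₂(3.046/1.903) = ln(1.6006)/ln 2 ≈ 0.67864 half-lives.
t = n × t½ = 0.67864 × 143.81 ≈ 97.593 days.

97.6 days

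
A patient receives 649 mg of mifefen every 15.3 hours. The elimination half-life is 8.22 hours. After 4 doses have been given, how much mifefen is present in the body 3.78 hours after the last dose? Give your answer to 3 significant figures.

The 4 doses were given 49.68, 34.38, 19.08, 3.78 hours ago.
Total = 649·(1/2)^(49.68/8.22) + 649·(1/2)^(34.38/8.22) + 649·(1/2)^(19.08/8.22) + 649·(1/2)^(3.78/8.22)
      = 9.8374 + 35.743 + 129.87 + 471.86 ≈ 647.31 mg.

647 mg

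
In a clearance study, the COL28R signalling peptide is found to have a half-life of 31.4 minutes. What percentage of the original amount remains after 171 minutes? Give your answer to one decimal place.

2.3%

n = 171/31.4 ≈ 5.4459 half-lives.
Fraction remaining = (1/2)^5.4459 ≈ 0.022942, i.e. 2.2942%.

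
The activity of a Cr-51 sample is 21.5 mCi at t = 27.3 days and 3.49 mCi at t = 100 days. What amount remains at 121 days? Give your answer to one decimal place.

Over Δt = 100 − 27.3 = 72.7 days, the level fell by a factor of 21.5/3.49 ≈ 6.1605.
n = log₂(6.1605) ≈ 2.623 half-lives, so t½ = 72.7/2.623 ≈ 27.716 days.
From t = 100 to t = 121: 3.49 × (1/2)^((121−100)/27.716) ≈ 2.0641 mCi.

2.1 mCi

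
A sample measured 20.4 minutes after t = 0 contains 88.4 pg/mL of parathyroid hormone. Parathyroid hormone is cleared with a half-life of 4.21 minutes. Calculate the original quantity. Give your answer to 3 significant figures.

Number of half-lives elapsed: n = 20.4/4.21 ≈ 4.8456.
A₀ = A × 2^n = 88.4 × 2^4.8456 = 88.4 × 28.752 ≈ 2541.7 pg/mL.

2540 pg/mL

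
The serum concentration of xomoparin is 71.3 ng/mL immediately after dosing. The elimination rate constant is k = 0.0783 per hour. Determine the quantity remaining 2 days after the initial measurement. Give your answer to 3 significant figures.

t½ = ln 2 / k = 0.69315 / 0.0783 ≈ 8.8525 hours.
Convert the elapsed time: 2 days = 48 hours.
Number of half-lives: n = 48/8.8525 ≈ 5.4222.
Remaining = 71.3 × (1/2)^5.4222 = 71.3 × 0.023321 ≈ 1.6628 ng/mL.

1.66 ng/mL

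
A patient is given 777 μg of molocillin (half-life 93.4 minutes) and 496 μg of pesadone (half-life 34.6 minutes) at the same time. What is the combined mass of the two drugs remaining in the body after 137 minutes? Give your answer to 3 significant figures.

molocillin: 777 × (1/2)^(137/93.4) = 777 × (1/2)^1.4668 ≈ 281.1 μg.
pesadone: 496 × (1/2)^(137/34.6) = 496 × (1/2)^3.9595 ≈ 31.882 μg.
Total = 281.1 + 31.882 ≈ 312.99 μg.

313 μg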